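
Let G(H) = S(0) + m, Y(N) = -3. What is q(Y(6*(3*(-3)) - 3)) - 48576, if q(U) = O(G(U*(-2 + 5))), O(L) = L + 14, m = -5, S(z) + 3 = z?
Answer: -48570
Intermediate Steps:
S(z) = -3 + z
G(H) = -8 (G(H) = (-3 + 0) - 5 = -3 - 5 = -8)
O(L) = 14 + L
q(U) = 6 (q(U) = 14 - 8 = 6)
q(Y(6*(3*(-3)) - 3)) - 48576 = 6 - 48576 = -48570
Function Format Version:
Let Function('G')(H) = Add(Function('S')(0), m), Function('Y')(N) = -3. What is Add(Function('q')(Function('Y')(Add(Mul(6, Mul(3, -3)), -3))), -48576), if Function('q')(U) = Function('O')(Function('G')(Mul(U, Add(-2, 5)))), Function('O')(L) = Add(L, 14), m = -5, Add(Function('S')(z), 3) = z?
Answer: -48570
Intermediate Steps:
Function('S')(z) = Add(-3, z)
Function('G')(H) = -8 (Function('G')(H) = Add(Add(-3, 0), -5) = Add(-3, -5) = -8)
Function('O')(L) = Add(14, L)
Function('q')(U) = 6 (Function('q')(U) = Add(14, -8) = 6)
Add(Function('q')(Function('Y')(Add(Mul(6, Mul(3, -3)), -3))), -48576) = Add(6, -48576) = -48570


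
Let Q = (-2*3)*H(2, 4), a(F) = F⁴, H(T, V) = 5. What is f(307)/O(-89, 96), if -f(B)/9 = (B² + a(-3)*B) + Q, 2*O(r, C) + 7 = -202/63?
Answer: 135043524/643 ≈ 2.1002e+5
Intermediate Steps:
O(r, C) = -643/126 (O(r, C) = -7/2 + (-202/63)/2 = -7/2 + (-202*1/63)/2 = -7/2 + (½)*(-202/63) = -7/2 - 101/63 = -643/126)
Q = -30 (Q = -2*3*5 = -6*5 = -30)
f(B) = 270 - 729*B - 9*B² (f(B) = -9*((B² + (-3)⁴*B) - 30) = -9*((B² + 81*B) - 30) = -9*(-30 + B² + 81*B) = 270 - 729*B - 9*B²)
f(307)/O(-89, 96) = (270 - 729*307 - 9*307²)/(-643/126) = (270 - 223803 - 9*94249)*(-126/643) = (270 - 223803 - 848241)*(-126/643) = -1071774*(-126/643) = 135043524/643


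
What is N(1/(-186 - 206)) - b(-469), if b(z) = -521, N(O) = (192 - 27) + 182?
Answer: 868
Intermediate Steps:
N(O) = 347 (N(O) = 165 + 182 = 347)
N(1/(-186 - 206)) - b(-469) = 347 - 1*(-521) = 347 + 521 = 868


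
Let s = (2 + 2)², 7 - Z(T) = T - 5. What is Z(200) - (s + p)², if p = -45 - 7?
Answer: -1484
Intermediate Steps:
Z(T) = 12 - T (Z(T) = 7 - (T - 5) = 7 - (-5 + T) = 7 + (5 - T) = 12 - T)
p = -52
s = 16 (s = 4² = 16)
Z(200) - (s + p)² = (12 - 1*200) - (16 - 52)² = (12 - 200) - 1*(-36)² = -188 - 1*1296 = -188 - 1296 = -1484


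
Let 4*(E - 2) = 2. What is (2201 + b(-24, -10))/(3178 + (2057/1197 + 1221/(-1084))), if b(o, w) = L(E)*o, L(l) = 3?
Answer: 2762479692/4124375795 ≈ 0.66979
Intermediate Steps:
E = 5/2 (E = 2 + (¼)*2 = 2 + ½ = 5/2 ≈ 2.5000)
b(o, w) = 3*o
(2201 + b(-24, -10))/(3178 + (2057/1197 + 1221/(-1084))) = (2201 + 3*(-24))/(3178 + (2057/1197 + 1221/(-1084))) = (2201 - 72)/(3178 + (2057*(1/1197) + 1221*(-1/1084))) = 2129/(3178 + (2057/1197 - 1221/1084)) = 2129/(3178 + 768251/1297548) = 2129/(4124375795/1297548) = 2129*(1297548/4124375795) = 2762479692/4124375795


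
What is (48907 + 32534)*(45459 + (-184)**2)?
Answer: 6459492915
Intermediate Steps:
(48907 + 32534)*(45459 + (-184)**2) = 81441*(45459 + 33856) = 81441*79315 = 6459492915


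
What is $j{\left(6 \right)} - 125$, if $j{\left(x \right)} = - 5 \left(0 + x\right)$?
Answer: $-155$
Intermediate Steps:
$j{\left(x \right)} = - 5 x$
$j{\left(6 \right)} - 125 = \left(-5\right) 6 - 125 = -30 - 125 = -155$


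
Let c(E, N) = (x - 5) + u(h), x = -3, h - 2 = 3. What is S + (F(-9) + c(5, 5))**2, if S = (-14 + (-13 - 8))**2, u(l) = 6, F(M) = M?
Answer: 1346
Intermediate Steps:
h = 5 (h = 2 + 3 = 5)
c(E, N) = -2 (c(E, N) = (-3 - 5) + 6 = -8 + 6 = -2)
S = 1225 (S = (-14 - 21)**2 = (-35)**2 = 1225)
S + (F(-9) + c(5, 5))**2 = 1225 + (-9 - 2)**2 = 1225 + (-11)**2 = 1225 + 121 = 1346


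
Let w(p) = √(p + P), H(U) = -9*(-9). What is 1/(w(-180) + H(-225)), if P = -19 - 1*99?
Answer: 81/6859 - I*√298/6859 ≈ 0.011809 - 0.0025168*I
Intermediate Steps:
H(U) = 81
P = -118 (P = -19 - 99 = -118)
w(p) = √(-118 + p) (w(p) = √(p - 118) = √(-118 + p))
1/(w(-180) + H(-225)) = 1/(√(-118 - 180) + 81) = 1/(√(-298) + 81) = 1/(I*√298 + 81) = 1/(81 + I*√298)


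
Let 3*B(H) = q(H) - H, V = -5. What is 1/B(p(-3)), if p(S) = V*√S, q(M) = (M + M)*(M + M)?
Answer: -12/1201 - I*√3/6005 ≈ -0.0099917 - 0.00028843*I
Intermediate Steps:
q(M) = 4*M² (q(M) = (2*M)*(2*M) = 4*M²)
p(S) = -5*√S
B(H) = -H/3 + 4*H²/3 (B(H) = (4*H² - H)/3 = (-H + 4*H²)/3 = -H/3 + 4*H²/3)
1/B(p(-3)) = 1/((-5*I*√3)*(-1 + 4*(-5*I*√3))/3) = 1/((-5*I*√3)*(-1 - 20*I*√3)/3) = 1/(-5*I*√3*(-1 - 20*I*√3)/3) = I*√3/(5*(-1 - 20*I*√3))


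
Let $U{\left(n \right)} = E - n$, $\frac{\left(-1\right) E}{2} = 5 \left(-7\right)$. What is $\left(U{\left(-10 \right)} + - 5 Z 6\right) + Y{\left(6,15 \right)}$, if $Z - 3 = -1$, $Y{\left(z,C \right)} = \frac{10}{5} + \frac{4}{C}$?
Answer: $\frac{334}{15} \approx 22.267$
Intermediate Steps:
$Y{\left(z,C \right)} = 2 + \frac{4}{C}$ ($Y{\left(z,C \right)} = 10 \cdot \frac{1}{5} + \frac{4}{C} = 2 + \frac{4}{C}$)
$Z = 2$ ($Z = 3 - 1 = 2$)
$E = 70$ ($E = - 2 \cdot 5 \left(-7\right) = \left(-2\right) \left(-35\right) = 70$)
$U{\left(n \right)} = 70 - n$
$\left(U{\left(-10 \right)} + - 5 Z 6\right) + Y{\left(6,15 \right)} = \left(\left(70 - -10\right) + \left(-5\right) 2 \cdot 6\right) + \left(2 + \frac{4}{15}\right) = \left(\left(70 + 10\right) - 60\right) + \left(2 + 4 \cdot \frac{1}{15}\right) = \left(80 - 60\right) + \left(2 + \frac{4}{15}\right) = 20 + \frac{34}{15} = \frac{334}{15}$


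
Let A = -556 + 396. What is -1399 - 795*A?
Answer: 125801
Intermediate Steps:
A = -160
-1399 - 795*A = -1399 - 795*(-160) = -1399 + 127200 = 125801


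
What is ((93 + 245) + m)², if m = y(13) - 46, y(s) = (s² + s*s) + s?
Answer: 413449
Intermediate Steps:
y(s) = s + 2*s² (y(s) = (s² + s²) + s = 2*s² + s = s + 2*s²)
m = 305 (m = 13*(1 + 2*13) - 46 = 13*(1 + 26) - 46 = 13*27 - 46 = 351 - 46 = 305)
((93 + 245) + m)² = ((93 + 245) + 305)² = (338 + 305)² = 643² = 413449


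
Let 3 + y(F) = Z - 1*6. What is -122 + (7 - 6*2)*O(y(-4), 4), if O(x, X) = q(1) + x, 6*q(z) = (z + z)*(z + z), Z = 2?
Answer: -271/3 ≈ -90.333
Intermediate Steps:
y(F) = -7 (y(F) = -3 + (2 - 1*6) = -3 + (2 - 6) = -3 - 4 = -7)
q(z) = 2*z²/3 (q(z) = ((z + z)*(z + z))/6 = ((2*z)*(2*z))/6 = (4*z²)/6 = 2*z²/3)
O(x, X) = ⅔ + x (O(x, X) = (⅔)*1² + x = (⅔)*1 + x = ⅔ + x)
-122 + (7 - 6*2)*O(y(-4), 4) = -122 + (7 - 6*2)*(⅔ - 7) = -122 + (7 - 12)*(-19/3) = -122 - 5*(-19/3) = -122 + 95/3 = -271/3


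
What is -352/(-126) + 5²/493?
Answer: 88343/31059 ≈ 2.8444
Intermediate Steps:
-352/(-126) + 5²/493 = -352*(-1/126) + 25*(1/493) = 176/63 + 25/493 = 88343/31059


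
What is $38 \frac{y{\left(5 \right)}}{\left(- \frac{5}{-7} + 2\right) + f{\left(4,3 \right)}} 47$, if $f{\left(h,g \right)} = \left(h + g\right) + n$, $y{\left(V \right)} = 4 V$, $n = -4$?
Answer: $6251$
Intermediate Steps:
$f{\left(h,g \right)} = -4 + g + h$ ($f{\left(h,g \right)} = \left(h + g\right) - 4 = \left(g + h\right) - 4 = -4 + g + h$)
$38 \frac{y{\left(5 \right)}}{\left(- \frac{5}{-7} + 2\right) + f{\left(4,3 \right)}} 47 = 38 \frac{4 \cdot 5}{\left(- \frac{5}{-7} + 2\right) + \left(-4 + 3 + 4\right)} 47 = 38 \frac{20}{\left(\left(-5\right) \left(- \frac{1}{7}\right) + 2\right) + 3} \cdot 47 = 38 \frac{20}{\left(\frac{5}{7} + 2\right) + 3} \cdot 47 = 38 \frac{20}{\frac{19}{7} + 3} \cdot 47 = 38 \frac{20}{\frac{40}{7}} \cdot 47 = 38 \cdot 20 \cdot \frac{7}{40} \cdot 47 = 38 \cdot \frac{7}{2} \cdot 47 = 133 \cdot 47 = 6251$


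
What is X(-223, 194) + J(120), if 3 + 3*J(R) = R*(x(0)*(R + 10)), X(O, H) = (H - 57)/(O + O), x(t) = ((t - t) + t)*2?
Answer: -583/446 ≈ -1.3072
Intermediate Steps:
x(t) = 2*t (x(t) = (0 + t)*2 = t*2 = 2*t)
X(O, H) = (-57 + H)/(2*O) (X(O, H) = (-57 + H)/((2*O)) = (-57 + H)*(1/(2*O)) = (-57 + H)/(2*O))
J(R) = -1 (J(R) = -1 + (R*((2*0)*(R + 10)))/3 = -1 + (R*(0*(10 + R)))/3 = -1 + (R*0)/3 = -1 + (⅓)*0 = -1 + 0 = -1)
X(-223, 194) + J(120) = (½)*(-57 + 194)/(-223) - 1 = (½)*(-1/223)*137 - 1 = -137/446 - 1 = -583/446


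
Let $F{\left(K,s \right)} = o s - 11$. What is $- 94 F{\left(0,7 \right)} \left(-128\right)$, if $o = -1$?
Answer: $-216576$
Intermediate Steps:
$F{\left(K,s \right)} = -11 - s$ ($F{\left(K,s \right)} = - s - 11 = -11 - s$)
$- 94 F{\left(0,7 \right)} \left(-128\right) = - 94 \left(-11 - 7\right) \left(-128\right) = \left(-94\right) \left(-18\right) \left(-128\right) = 1692 \left(-128\right) = -216576$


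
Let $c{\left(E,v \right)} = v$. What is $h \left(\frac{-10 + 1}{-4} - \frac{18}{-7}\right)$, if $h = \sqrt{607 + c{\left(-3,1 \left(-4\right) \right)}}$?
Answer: $\frac{405 \sqrt{67}}{28} \approx 118.4$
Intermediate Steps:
$h = 3 \sqrt{67}$ ($h = \sqrt{607 + 1 \left(-4\right)} = \sqrt{607 - 4} = \sqrt{603} = 3 \sqrt{67} \approx 24.556$)
$h \left(\frac{-10 + 1}{-4} - \frac{18}{-7}\right) = 3 \sqrt{67} \left(\frac{-10 + 1}{-4} - \frac{18}{-7}\right) = 3 \sqrt{67} \left(\left(-9\right) \left(- \frac{1}{4}\right) - - \frac{18}{7}\right) = 3 \sqrt{67} \left(\frac{9}{4} + \frac{18}{7}\right) = 3 \sqrt{67} \cdot \frac{135}{28} = \frac{405 \sqrt{67}}{28}$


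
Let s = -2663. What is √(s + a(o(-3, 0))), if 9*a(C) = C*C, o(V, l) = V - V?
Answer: I*√2663 ≈ 51.604*I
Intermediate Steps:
o(V, l) = 0
a(C) = C²/9 (a(C) = (C*C)/9 = C²/9)
√(s + a(o(-3, 0))) = √(-2663 + (⅑)*0²) = √(-2663 + (⅑)*0) = √(-2663 + 0) = √(-2663) = I*√2663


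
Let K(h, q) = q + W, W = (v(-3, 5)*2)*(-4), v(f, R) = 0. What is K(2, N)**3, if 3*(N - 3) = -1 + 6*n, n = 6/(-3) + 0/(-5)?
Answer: -64/27 ≈ -2.3704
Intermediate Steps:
W = 0 (W = (0*2)*(-4) = 0*(-4) = 0)
n = -2 (n = 6*(-1/3) + 0*(-1/5) = -2 + 0 = -2)
N = -4/3 (N = 3 + (-1 + 6*(-2))/3 = 3 + (-1 - 12)/3 = 3 + (1/3)*(-13) = 3 - 13/3 = -4/3 ≈ -1.3333)
K(h, q) = q (K(h, q) = q + 0 = q)
K(2, N)**3 = (-4/3)**3 = -64/27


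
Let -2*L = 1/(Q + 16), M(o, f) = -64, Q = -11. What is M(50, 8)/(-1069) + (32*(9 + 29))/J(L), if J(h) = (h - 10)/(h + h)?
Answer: 2606272/107969 ≈ 24.139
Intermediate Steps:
L = -1/10 (L = -1/(2*(-11 + 16)) = -1/2/5 = -1/2*1/5 = -1/10 ≈ -0.10000)
J(h) = (-10 + h)/(2*h) (J(h) = (-10 + h)/((2*h)) = (-10 + h)*(1/(2*h)) = (-10 + h)/(2*h))
M(50, 8)/(-1069) + (32*(9 + 29))/J(L) = -64/(-1069) + (32*(9 + 29))/(((-10 - 1/10)/(2*(-1/10)))) = -64*(-1/1069) + (32*38)/(((1/2)*(-10)*(-101/10))) = 64/1069 + 1216/(101/2) = 64/1069 + 1216*(2/101) = 64/1069 + 2432/101 = 2606272/107969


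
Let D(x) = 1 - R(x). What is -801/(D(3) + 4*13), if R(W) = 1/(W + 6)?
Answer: -7209/476 ≈ -15.145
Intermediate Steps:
R(W) = 1/(6 + W)
D(x) = 1 - 1/(6 + x)
-801/(D(3) + 4*13) = -801/((5 + 3)/(6 + 3) + 4*13) = -801/(8/9 + 52) = -801/476/9 = -801*9/476 = -7209/476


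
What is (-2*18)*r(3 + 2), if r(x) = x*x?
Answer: -900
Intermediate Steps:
r(x) = x²
(-2*18)*r(3 + 2) = (-2*18)*(3 + 2)² = -36*5² = -36*25 = -900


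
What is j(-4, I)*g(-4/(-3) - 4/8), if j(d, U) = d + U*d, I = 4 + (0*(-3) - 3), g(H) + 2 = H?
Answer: 28/3 ≈ 9.3333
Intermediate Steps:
g(H) = -2 + H
I = 1 (I = 4 + (0 - 3) = 4 - 3 = 1)
j(-4, I)*g(-4/(-3) - 4/8) = (-4*(1 + 1))*(-2 + (-4/(-3) - 4/8)) = (-4*2)*(-2 + (-4*(-1/3) - 4*1/8)) = -8*(-2 + (4/3 - 1/2)) = -8*(-2 + 5/6) = -8*(-7/6) = 28/3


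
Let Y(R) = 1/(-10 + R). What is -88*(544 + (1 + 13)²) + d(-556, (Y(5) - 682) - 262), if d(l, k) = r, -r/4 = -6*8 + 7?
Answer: -64956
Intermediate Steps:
r = 164 (r = -4*(-6*8 + 7) = -4*(-48 + 7) = -4*(-41) = 164)
d(l, k) = 164
-88*(544 + (1 + 13)²) + d(-556, (Y(5) - 682) - 262) = -88*(544 + (1 + 13)²) + 164 = -88*(544 + 14²) + 164 = -88*(544 + 196) + 164 = -88*740 + 164 = -65120 + 164 = -64956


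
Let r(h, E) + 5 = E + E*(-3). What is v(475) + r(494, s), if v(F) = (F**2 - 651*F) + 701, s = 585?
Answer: -84074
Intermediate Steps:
v(F) = 701 + F**2 - 651*F
r(h, E) = -5 - 2*E (r(h, E) = -5 + (E + E*(-3)) = -5 + (E - 3*E) = -5 - 2*E)
v(475) + r(494, s) = (701 + 475**2 - 651*475) + (-5 - 2*585) = (701 + 225625 - 309225) + (-5 - 1170) = -82899 - 1175 = -84074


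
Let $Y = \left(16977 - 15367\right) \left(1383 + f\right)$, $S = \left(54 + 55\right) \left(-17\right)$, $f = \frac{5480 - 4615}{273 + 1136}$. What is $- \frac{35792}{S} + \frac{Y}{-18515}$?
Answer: $- \frac{6064980128}{60050171} \approx -101.0$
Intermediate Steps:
$f = \frac{865}{1409} \approx 0.61391$
$S = -1853$ ($S = 109 \left(-17\right) = -1853$)
$Y = \frac{3138714320}{1409}$ ($Y = \left(16977 - 15367\right) \left(1383 + \frac{865}{1409}\right) = 1610 \cdot \frac{1949512}{1409} = \frac{3138714320}{1409} \approx 2.2276 \cdot 10^{6}$)
$- \frac{35792}{S} + \frac{Y}{-18515} = - \frac{35792}{-1853} + \frac{3138714320}{1409 \left(-18515\right)} = \left(-35792\right) \left(- \frac{1}{1853}\right) + \frac{3138714320}{1409} \left(- \frac{1}{18515}\right) = \frac{35792}{1853} - \frac{3899024}{32407} = - \frac{6064980128}{60050171}$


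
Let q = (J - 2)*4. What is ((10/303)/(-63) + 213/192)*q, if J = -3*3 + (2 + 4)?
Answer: -6773395/305424 ≈ -22.177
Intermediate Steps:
J = -3 (J = -9 + 6 = -3)
q = -20 (q = (-3 - 2)*4 = -5*4 = -20)
((10/303)/(-63) + 213/192)*q = ((10/303)/(-63) + 213/192)*(-20) = ((10*(1/303))*(-1/63) + 213*(1/192))*(-20) = ((10/303)*(-1/63) + 71/64)*(-20) = (-10/19089 + 71/64)*(-20) = (1354679/1221696)*(-20) = -6773395/305424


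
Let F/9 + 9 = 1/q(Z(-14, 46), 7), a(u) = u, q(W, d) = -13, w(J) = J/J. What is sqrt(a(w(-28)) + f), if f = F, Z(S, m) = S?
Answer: I*sqrt(13637)/13 ≈ 8.9829*I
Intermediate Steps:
w(J) = 1
F = -1062/13 (F = -81 + 9/(-13) = -81 + 9*(-1/13) = -81 - 9/13 = -1062/13 ≈ -81.692)
f = -1062/13 ≈ -81.692
sqrt(a(w(-28)) + f) = sqrt(1 - 1062/13) = sqrt(-1049/13) = I*sqrt(13637)/13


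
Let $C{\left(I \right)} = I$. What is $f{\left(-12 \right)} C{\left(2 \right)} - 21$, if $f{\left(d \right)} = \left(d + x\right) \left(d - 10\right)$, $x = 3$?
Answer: $375$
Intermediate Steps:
$f{\left(d \right)} = \left(-10 + d\right) \left(3 + d\right)$ ($f{\left(d \right)} = \left(d + 3\right) \left(d - 10\right) = \left(3 + d\right) \left(-10 + d\right) = \left(-10 + d\right) \left(3 + d\right)$)
$f{\left(-12 \right)} C{\left(2 \right)} - 21 = \left(-30 + \left(-12\right)^{2} - -84\right) 2 - 21 = \left(-30 + 144 + 84\right) 2 - 21 = 198 \cdot 2 - 21 = 396 - 21 = 375$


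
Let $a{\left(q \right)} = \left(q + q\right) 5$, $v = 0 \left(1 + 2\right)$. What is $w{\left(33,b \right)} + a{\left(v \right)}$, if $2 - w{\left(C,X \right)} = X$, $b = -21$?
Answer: $23$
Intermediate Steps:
$w{\left(C,X \right)} = 2 - X$
$v = 0$ ($v = 0 \cdot 3 = 0$)
$a{\left(q \right)} = 10 q$ ($a{\left(q \right)} = 2 q 5 = 10 q$)
$w{\left(33,b \right)} + a{\left(v \right)} = \left(2 - -21\right) + 10 \cdot 0 = \left(2 + 21\right) + 0 = 23 + 0 = 23$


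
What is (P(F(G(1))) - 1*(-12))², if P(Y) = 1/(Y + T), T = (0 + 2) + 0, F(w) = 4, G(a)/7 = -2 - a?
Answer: 5329/36 ≈ 148.03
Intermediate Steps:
G(a) = -14 - 7*a (G(a) = 7*(-2 - a) = -14 - 7*a)
T = 2 (T = 2 + 0 = 2)
P(Y) = 1/(2 + Y) (P(Y) = 1/(Y + 2) = 1/(2 + Y))
(P(F(G(1))) - 1*(-12))² = (1/(2 + 4) - 1*(-12))² = (1/6 + 12)² = (⅙ + 12)² = (73/6)² = 5329/36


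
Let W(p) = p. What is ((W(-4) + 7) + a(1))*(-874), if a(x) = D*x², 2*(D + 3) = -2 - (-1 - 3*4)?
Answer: -4807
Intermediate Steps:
D = 5/2 (D = -3 + (-2 - (-1 - 3*4))/2 = -3 + (-2 - (-1 - 12))/2 = -3 + (-2 - 1*(-13))/2 = -3 + (-2 + 13)/2 = -3 + (½)*11 = -3 + 11/2 = 5/2 ≈ 2.5000)
a(x) = 5*x²/2
((W(-4) + 7) + a(1))*(-874) = ((-4 + 7) + (5/2)*1²)*(-874) = (3 + (5/2)*1)*(-874) = (3 + 5/2)*(-874) = (11/2)*(-874) = -4807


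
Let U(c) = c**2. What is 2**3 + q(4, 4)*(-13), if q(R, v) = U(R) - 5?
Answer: -135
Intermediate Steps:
q(R, v) = -5 + R**2 (q(R, v) = R**2 - 5 = -5 + R**2)
2**3 + q(4, 4)*(-13) = 2**3 + (-5 + 4**2)*(-13) = 8 + (-5 + 16)*(-13) = 8 + 11*(-13) = 8 - 143 = -135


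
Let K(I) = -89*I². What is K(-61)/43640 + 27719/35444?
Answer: -2632074219/386694040 ≈ -6.8066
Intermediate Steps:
K(-61)/43640 + 27719/35444 = -89*(-61)²/43640 + 27719/35444 = -89*3721*(1/43640) + 27719*(1/35444) = -331169*1/43640 + 27719/35444 = -331169/43640 + 27719/35444 = -2632074219/386694040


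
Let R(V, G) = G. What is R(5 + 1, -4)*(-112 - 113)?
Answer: 900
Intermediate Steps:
R(5 + 1, -4)*(-112 - 113) = -4*(-112 - 113) = -4*(-225) = 900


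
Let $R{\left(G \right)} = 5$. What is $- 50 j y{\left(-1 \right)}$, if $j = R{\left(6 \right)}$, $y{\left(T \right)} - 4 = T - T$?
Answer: $-1000$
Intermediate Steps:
$y{\left(T \right)} = 4$ ($y{\left(T \right)} = 4 + \left(T - T\right) = 4 + 0 = 4$)
$j = 5$
$- 50 j y{\left(-1 \right)} = \left(-50\right) 5 \cdot 4 = \left(-250\right) 4 = -1000$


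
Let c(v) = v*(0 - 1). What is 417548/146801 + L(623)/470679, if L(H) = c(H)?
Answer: 196439618069/69096147879 ≈ 2.8430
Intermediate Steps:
c(v) = -v (c(v) = v*(-1) = -v)
L(H) = -H
417548/146801 + L(623)/470679 = 417548/146801 - 1*623/470679 = 417548*(1/146801) - 623*1/470679 = 417548/146801 - 623/470679 = 196439618069/69096147879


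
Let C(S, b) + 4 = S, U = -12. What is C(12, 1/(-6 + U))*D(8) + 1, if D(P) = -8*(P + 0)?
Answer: -511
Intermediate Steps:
C(S, b) = -4 + S
D(P) = -8*P
C(12, 1/(-6 + U))*D(8) + 1 = (-4 + 12)*(-8*8) + 1 = 8*(-64) + 1 = -512 + 1 = -511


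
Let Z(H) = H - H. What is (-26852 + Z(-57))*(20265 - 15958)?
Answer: -115651564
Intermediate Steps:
Z(H) = 0
(-26852 + Z(-57))*(20265 - 15958) = (-26852 + 0)*(20265 - 15958) = -26852*4307 = -115651564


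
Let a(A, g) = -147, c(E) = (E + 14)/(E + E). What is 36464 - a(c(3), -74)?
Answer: 36611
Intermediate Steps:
c(E) = (14 + E)/(2*E) (c(E) = (14 + E)/((2*E)) = (14 + E)*(1/(2*E)) = (14 + E)/(2*E))
36464 - a(c(3), -74) = 36464 - 1*(-147) = 36464 + 147 = 36611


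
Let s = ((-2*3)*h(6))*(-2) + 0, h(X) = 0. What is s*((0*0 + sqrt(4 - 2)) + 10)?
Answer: 0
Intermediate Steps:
s = 0 (s = (-2*3*0)*(-2) + 0 = -6*0*(-2) + 0 = 0*(-2) + 0 = 0 + 0 = 0)
s*((0*0 + sqrt(4 - 2)) + 10) = 0*((0*0 + sqrt(4 - 2)) + 10) = 0*((0 + sqrt(2)) + 10) = 0*(sqrt(2) + 10) = 0*(10 + sqrt(2)) = 0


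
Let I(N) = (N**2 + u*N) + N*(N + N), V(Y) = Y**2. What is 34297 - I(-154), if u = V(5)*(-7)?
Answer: -63801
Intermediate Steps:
u = -175 (u = 5**2*(-7) = 25*(-7) = -175)
I(N) = -175*N + 3*N**2 (I(N) = (N**2 - 175*N) + N*(N + N) = (N**2 - 175*N) + N*(2*N) = (N**2 - 175*N) + 2*N**2 = -175*N + 3*N**2)
34297 - I(-154) = 34297 - (-154)*(-175 + 3*(-154)) = 34297 - (-154)*(-175 - 462) = 34297 - (-154)*(-637) = 34297 - 1*98098 = 34297 - 98098 = -63801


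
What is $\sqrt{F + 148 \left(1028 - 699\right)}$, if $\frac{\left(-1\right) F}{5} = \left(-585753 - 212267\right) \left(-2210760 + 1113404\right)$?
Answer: $2 i \sqrt{1094640031727} \approx 2.0925 \cdot 10^{6} i$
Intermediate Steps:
$F = -4378560175600$ ($F = - 5 \left(-585753 - 212267\right) \left(-2210760 + 1113404\right) = - 5 \left(\left(-798020\right) \left(-1097356\right)\right) = \left(-5\right) 875712035120 = -4378560175600$)
$\sqrt{F + 148 \left(1028 - 699\right)} = \sqrt{-4378560175600 + 148 \left(1028 - 699\right)} = \sqrt{-4378560175600 + 148 \cdot 329} = \sqrt{-4378560175600 + 48692} = \sqrt{-4378560126908} = 2 i \sqrt{1094640031727}$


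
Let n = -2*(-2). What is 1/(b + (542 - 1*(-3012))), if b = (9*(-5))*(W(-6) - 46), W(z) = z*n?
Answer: 1/6704 ≈ 0.00014916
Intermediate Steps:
n = 4
W(z) = 4*z (W(z) = z*4 = 4*z)
b = 3150 (b = (9*(-5))*(4*(-6) - 46) = -45*(-24 - 46) = -45*(-70) = 3150)
1/(b + (542 - 1*(-3012))) = 1/(3150 + (542 - 1*(-3012))) = 1/(3150 + (542 + 3012)) = 1/(3150 + 3554) = 1/6704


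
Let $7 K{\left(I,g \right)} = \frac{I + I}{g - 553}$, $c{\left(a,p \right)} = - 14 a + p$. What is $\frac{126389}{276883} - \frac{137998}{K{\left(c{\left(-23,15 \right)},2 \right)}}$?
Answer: $\frac{73686678094362}{93309571} \approx 7.897 \cdot 10^{5}$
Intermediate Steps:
$c{\left(a,p \right)} = p - 14 a$
$K{\left(I,g \right)} = \frac{2 I}{7 \left(-553 + g\right)}$ ($K{\left(I,g \right)} = \frac{\left(I + I\right) \frac{1}{g - 553}}{7} = \frac{2 I \frac{1}{-553 + g}}{7} = \frac{2 I}{7 \left(-553 + g\right)}$)
$\frac{126389}{276883} - \frac{137998}{K{\left(c{\left(-23,15 \right)},2 \right)}} = \frac{126389}{276883} - \frac{137998}{\frac{2}{7} \left(15 - -322\right) \frac{1}{-553 + 2}} = 126389 \cdot \frac{1}{276883} - \frac{137998}{\frac{2}{7} \left(15 + 322\right) \frac{1}{-551}} = \frac{126389}{276883} - \frac{137998}{\frac{2}{7} \cdot 337 \left(- \frac{1}{551}\right)} = \frac{126389}{276883} - \frac{137998}{- \frac{674}{3857}} = \frac{126389}{276883} - - \frac{266129143}{337} = \frac{126389}{276883} + \frac{266129143}{337} = \frac{73686678094362}{93309571}$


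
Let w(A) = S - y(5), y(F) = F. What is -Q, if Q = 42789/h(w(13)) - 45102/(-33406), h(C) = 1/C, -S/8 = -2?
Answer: -7861773888/16703 ≈ -4.7068e+5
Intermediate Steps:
S = 16 (S = -8*(-2) = 16)
w(A) = 11 (w(A) = 16 - 1*5 = 16 - 5 = 11)
Q = 7861773888/16703 (Q = 42789/(1/11) - 45102/(-33406) = 42789/(1/11) - 45102*(-1/33406) = 42789*11 + 22551/16703 = 470679 + 22551/16703 = 7861773888/16703 ≈ 4.7068e+5)
-Q = -1*7861773888/16703 = -7861773888/16703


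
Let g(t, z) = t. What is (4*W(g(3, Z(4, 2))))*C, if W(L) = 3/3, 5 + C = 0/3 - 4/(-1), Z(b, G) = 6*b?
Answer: -4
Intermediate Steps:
C = -1 (C = -5 + (0/3 - 4/(-1)) = -5 + (0*(⅓) - 4*(-1)) = -5 + (0 + 4) = -5 + 4 = -1)
W(L) = 1 (W(L) = 3*(⅓) = 1)
(4*W(g(3, Z(4, 2))))*C = (4*1)*(-1) = 4*(-1) = -4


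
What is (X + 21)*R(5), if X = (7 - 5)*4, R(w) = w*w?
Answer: 725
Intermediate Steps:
R(w) = w²
X = 8 (X = 2*4 = 8)
(X + 21)*R(5) = (8 + 21)*5² = 29*25 = 725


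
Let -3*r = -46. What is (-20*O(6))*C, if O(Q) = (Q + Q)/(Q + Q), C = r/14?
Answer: -460/21 ≈ -21.905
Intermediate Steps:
r = 46/3 (r = -⅓*(-46) = 46/3 ≈ 15.333)
C = 23/21 (C = (46/3)/14 = (46/3)*(1/14) = 23/21 ≈ 1.0952)
O(Q) = 1 (O(Q) = (2*Q)/((2*Q)) = (2*Q)*(1/(2*Q)) = 1)
(-20*O(6))*C = -20*1*(23/21) = -20*23/21 = -460/21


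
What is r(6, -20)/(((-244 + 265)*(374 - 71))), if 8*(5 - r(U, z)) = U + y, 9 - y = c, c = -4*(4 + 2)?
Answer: 1/50904 ≈ 1.9645e-5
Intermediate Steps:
c = -24 (c = -4*6 = -24)
y = 33 (y = 9 - 1*(-24) = 9 + 24 = 33)
r(U, z) = 7/8 - U/8 (r(U, z) = 5 - (U + 33)/8 = 5 - (33 + U)/8 = 5 + (-33/8 - U/8) = 7/8 - U/8)
r(6, -20)/(((-244 + 265)*(374 - 71))) = (7/8 - 1/8*6)/(((-244 + 265)*(374 - 71))) = (7/8 - 3/4)/((21*303)) = (1/8)/6363 = (1/8)*(1/6363) = 1/50904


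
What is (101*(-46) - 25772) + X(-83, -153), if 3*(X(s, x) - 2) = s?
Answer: -91331/3 ≈ -30444.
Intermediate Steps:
X(s, x) = 2 + s/3
(101*(-46) - 25772) + X(-83, -153) = (101*(-46) - 25772) + (2 + (⅓)*(-83)) = (-4646 - 25772) + (2 - 83/3) = -30418 - 77/3 = -91331/3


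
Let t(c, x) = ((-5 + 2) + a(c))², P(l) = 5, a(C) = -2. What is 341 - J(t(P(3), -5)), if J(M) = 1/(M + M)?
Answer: 17049/50 ≈ 340.98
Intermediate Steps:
t(c, x) = 25 (t(c, x) = ((-5 + 2) - 2)² = (-3 - 2)² = (-5)² = 25)
J(M) = 1/(2*M)
341 - J(t(P(3), -5)) = 341 - 1/(2*25) = 341 - 1*1/50 = 341 - 1/50 = 17049/50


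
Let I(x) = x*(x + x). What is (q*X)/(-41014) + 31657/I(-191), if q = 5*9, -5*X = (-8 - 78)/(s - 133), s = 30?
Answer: 66894816491/154111868602 ≈ 0.43407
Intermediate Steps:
I(x) = 2*x**2 (I(x) = x*(2*x) = 2*x**2)
X = -86/515 (X = -(-8 - 78)/(5*(30 - 133)) = -(-86)/(5*(-103)) = -(-86)*(-1)/(5*103) = -1/5*86/103 = -86/515 ≈ -0.16699)
q = 45
(q*X)/(-41014) + 31657/I(-191) = (45*(-86/515))/(-41014) + 31657/((2*(-191)**2)) = -774/103*(-1/41014) + 31657/((2*36481)) = 387/2112221 + 31657/72962 = 66894816491/154111868602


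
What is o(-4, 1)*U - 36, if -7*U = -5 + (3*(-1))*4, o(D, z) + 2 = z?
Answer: -269/7 ≈ -38.429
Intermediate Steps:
o(D, z) = -2 + z
U = 17/7 (U = -(-5 + (3*(-1))*4)/7 = -(-5 - 3*4)/7 = -(-5 - 12)/7 = -1/7*(-17) = 17/7 ≈ 2.4286)
o(-4, 1)*U - 36 = (-2 + 1)*(17/7) - 36 = -1*17/7 - 36 = -17/7 - 36 = -269/7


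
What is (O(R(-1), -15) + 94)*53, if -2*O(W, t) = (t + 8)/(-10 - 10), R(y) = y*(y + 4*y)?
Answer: 198909/40 ≈ 4972.7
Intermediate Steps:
R(y) = 5*y² (R(y) = y*(5*y) = 5*y²)
O(W, t) = ⅕ + t/40 (O(W, t) = -(t + 8)/(2*(-10 - 10)) = -(8 + t)/(2*(-20)) = -(8 + t)*(-1)/(2*20) = -(-⅖ - t/20)/2 = ⅕ + t/40)
(O(R(-1), -15) + 94)*53 = ((⅕ + (1/40)*(-15)) + 94)*53 = ((⅕ - 3/8) + 94)*53 = (-7/40 + 94)*53 = (3753/40)*53 = 198909/40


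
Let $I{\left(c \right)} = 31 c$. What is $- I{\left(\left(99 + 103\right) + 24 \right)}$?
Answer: $-7006$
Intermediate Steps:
$- I{\left(\left(99 + 103\right) + 24 \right)} = - 31 \left(\left(99 + 103\right) + 24\right) = - 31 \left(202 + 24\right) = - 31 \cdot 226 = \left(-1\right) 7006 = -7006$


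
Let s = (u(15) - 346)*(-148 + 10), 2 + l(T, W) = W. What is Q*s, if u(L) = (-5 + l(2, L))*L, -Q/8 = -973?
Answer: 242767392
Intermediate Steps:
Q = 7784 (Q = -8*(-973) = 7784)
l(T, W) = -2 + W
u(L) = L*(-7 + L) (u(L) = (-5 + (-2 + L))*L = (-7 + L)*L = L*(-7 + L))
s = 31188 (s = (15*(-7 + 15) - 346)*(-148 + 10) = (15*8 - 346)*(-138) = (120 - 346)*(-138) = -226*(-138) = 31188)
Q*s = 7784*31188 = 242767392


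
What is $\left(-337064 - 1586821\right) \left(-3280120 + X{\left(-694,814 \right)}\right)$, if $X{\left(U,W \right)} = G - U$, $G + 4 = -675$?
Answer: $6310544807925$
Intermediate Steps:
$G = -679$ ($G = -4 - 675 = -679$)
$X{\left(U,W \right)} = -679 - U$
$\left(-337064 - 1586821\right) \left(-3280120 + X{\left(-694,814 \right)}\right) = \left(-337064 - 1586821\right) \left(-3280120 - -15\right) = - 1923885 \left(-3280120 + \left(-679 + 694\right)\right) = - 1923885 \left(-3280120 + 15\right) = \left(-1923885\right) \left(-3280105\right) = 6310544807925$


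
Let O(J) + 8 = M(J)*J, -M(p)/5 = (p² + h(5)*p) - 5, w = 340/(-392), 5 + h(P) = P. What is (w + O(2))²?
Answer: 12321/9604 ≈ 1.2829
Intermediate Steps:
h(P) = -5 + P
w = -85/98 (w = 340*(-1/392) = -85/98 ≈ -0.86735)
M(p) = 25 - 5*p² (M(p) = -5*((p² + (-5 + 5)*p) - 5) = -5*((p² + 0*p) - 5) = -5*((p² + 0) - 5) = -5*(p² - 5) = -5*(-5 + p²) = 25 - 5*p²)
O(J) = -8 + J*(25 - 5*J²) (O(J) = -8 + (25 - 5*J²)*J = -8 + J*(25 - 5*J²))
(w + O(2))² = (-85/98 + (-8 - 5*2³ + 25*2))² = (-85/98 + (-8 - 5*8 + 50))² = (-85/98 + (-8 - 40 + 50))² = (-85/98 + 2)² = (111/98)² = 12321/9604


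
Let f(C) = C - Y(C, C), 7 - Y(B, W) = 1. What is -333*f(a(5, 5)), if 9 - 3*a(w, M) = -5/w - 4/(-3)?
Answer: 1036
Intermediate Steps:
Y(B, W) = 6 (Y(B, W) = 7 - 1*1 = 7 - 1 = 6)
a(w, M) = 23/9 + 5/(3*w) (a(w, M) = 3 - (-5/w - 4/(-3))/3 = 3 - (-5/w - 4*(-⅓))/3 = 3 - (-5/w + 4/3)/3 = 3 - (4/3 - 5/w)/3 = 3 + (-4/9 + 5/(3*w)) = 23/9 + 5/(3*w))
f(C) = -6 + C (f(C) = C - 1*6 = C - 6 = -6 + C)
-333*f(a(5, 5)) = -333*(-6 + (⅑)*(15 + 23*5)/5) = -333*(-6 + (⅑)*(⅕)*(15 + 115)) = -333*(-6 + (⅑)*(⅕)*130) = -333*(-6 + 26/9) = -333*(-28/9) = 1036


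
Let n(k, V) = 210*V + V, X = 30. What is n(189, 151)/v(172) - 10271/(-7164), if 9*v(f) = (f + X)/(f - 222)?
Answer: -51355708529/723564 ≈ -70976.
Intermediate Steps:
n(k, V) = 211*V
v(f) = (30 + f)/(9*(-222 + f)) (v(f) = ((f + 30)/(f - 222))/9 = ((30 + f)/(-222 + f))/9 = (30 + f)/(9*(-222 + f)))
n(189, 151)/v(172) - 10271/(-7164) = (211*151)/(((30 + 172)/(9*(-222 + 172)))) - 10271/(-7164) = 31861/(((1/9)*202/(-50))) - 10271*(-1/7164) = 31861/(((1/9)*(-1/50)*202)) + 10271/7164 = 31861/(-101/225) + 10271/7164 = 31861*(-225/101) + 10271/7164 = -7168725/101 + 10271/7164 = -51355708529/723564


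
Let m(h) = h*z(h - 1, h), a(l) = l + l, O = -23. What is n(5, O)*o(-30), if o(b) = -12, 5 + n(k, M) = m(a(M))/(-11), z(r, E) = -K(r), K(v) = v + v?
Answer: -51228/11 ≈ -4657.1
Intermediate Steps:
K(v) = 2*v
z(r, E) = -2*r
a(l) = 2*l
m(h) = h*(2 - 2*h) (m(h) = h*(-2*(h - 1)) = h*(-2*(-1 + h)) = h*(2 - 2*h))
n(k, M) = -5 - 4*M*(1 - 2*M)/11 (n(k, M) = -5 + (2*(2*M)*(1 - 2*M))/(-11) = -5 + (2*(2*M)*(1 - 2*M))*(-1/11) = -5 + (4*M*(1 - 2*M))*(-1/11) = -5 - 4*M*(1 - 2*M)/11)
n(5, O)*o(-30) = (-5 + (4/11)*(-23)*(-1 + 2*(-23)))*(-12) = (-5 + (4/11)*(-23)*(-1 - 46))*(-12) = (-5 + (4/11)*(-23)*(-47))*(-12) = (-5 + 4324/11)*(-12) = (4269/11)*(-12) = -51228/11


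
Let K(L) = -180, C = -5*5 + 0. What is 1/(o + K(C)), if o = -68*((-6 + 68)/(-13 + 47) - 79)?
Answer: 1/5068 ≈ 0.00019732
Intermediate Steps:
C = -25 (C = -25 + 0 = -25)
o = 5248 (o = -68*(62/34 - 79) = -68*(62*(1/34) - 79) = -68*(31/17 - 79) = -68*(-1312/17) = 5248)
1/(o + K(C)) = 1/(5248 - 180) = 1/5068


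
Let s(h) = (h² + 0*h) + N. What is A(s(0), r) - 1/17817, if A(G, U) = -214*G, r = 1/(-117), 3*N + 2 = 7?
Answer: -6354731/17817 ≈ -356.67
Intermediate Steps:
N = 5/3 (N = -⅔ + (⅓)*7 = -⅔ + 7/3 = 5/3 ≈ 1.6667)
s(h) = 5/3 + h² (s(h) = (h² + 0*h) + 5/3 = (h² + 0) + 5/3 = h² + 5/3 = 5/3 + h²)
r = -1/117 ≈ -0.0085470
A(s(0), r) - 1/17817 = -214*(5/3 + 0²) - 1/17817 = -214*(5/3 + 0) - 1*1/17817 = -214*5/3 - 1/17817 = -1070/3 - 1/17817 = -6354731/17817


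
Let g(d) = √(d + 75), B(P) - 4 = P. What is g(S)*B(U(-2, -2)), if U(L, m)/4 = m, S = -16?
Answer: -4*√59 ≈ -30.725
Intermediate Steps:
U(L, m) = 4*m
B(P) = 4 + P
g(d) = √(75 + d)
g(S)*B(U(-2, -2)) = √(75 - 16)*(4 + 4*(-2)) = √59*(4 - 8) = √59*(-4) = -4*√59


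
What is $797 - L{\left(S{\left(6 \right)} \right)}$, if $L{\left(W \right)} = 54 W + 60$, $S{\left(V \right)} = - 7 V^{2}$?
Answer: $14345$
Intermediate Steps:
$L{\left(W \right)} = 60 + 54 W$
$797 - L{\left(S{\left(6 \right)} \right)} = 797 - \left(60 + 54 \left(- 7 \cdot 6^{2}\right)\right) = 797 - \left(60 + 54 \left(\left(-7\right) 36\right)\right) = 797 - \left(60 + 54 \left(-252\right)\right) = 797 - \left(60 - 13608\right) = 797 - -13548 = 797 + 13548 = 14345$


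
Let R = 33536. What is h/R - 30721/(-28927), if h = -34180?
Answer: 10383649/242523968 ≈ 0.042815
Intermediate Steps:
h/R - 30721/(-28927) = -34180/33536 - 30721/(-28927) = -34180*1/33536 - 30721*(-1/28927) = -8545/8384 + 30721/28927 = 10383649/242523968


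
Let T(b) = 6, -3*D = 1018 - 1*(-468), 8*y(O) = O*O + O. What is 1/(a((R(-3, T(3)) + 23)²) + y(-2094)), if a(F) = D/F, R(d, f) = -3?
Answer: 600/328704907 ≈ 1.8253e-6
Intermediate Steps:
y(O) = O/8 + O²/8 (y(O) = (O*O + O)/8 = (O² + O)/8 = (O + O²)/8 = O/8 + O²/8)
D = -1486/3 (D = -(1018 - 1*(-468))/3 = -(1018 + 468)/3 = -⅓*1486 = -1486/3 ≈ -495.33)
a(F) = -1486/(3*F)
1/(a((R(-3, T(3)) + 23)²) + y(-2094)) = 1/(-1486/(3*(-3 + 23)²) + (⅛)*(-2094)*(1 - 2094)) = 1/(-1486/(3*(20²)) + (⅛)*(-2094)*(-2093)) = 1/(-1486/3/400 + 2191371/4) = 1/(-1486/3*1/400 + 2191371/4) = 1/(-743/600 + 2191371/4) = 1/(328704907/600) = 600/328704907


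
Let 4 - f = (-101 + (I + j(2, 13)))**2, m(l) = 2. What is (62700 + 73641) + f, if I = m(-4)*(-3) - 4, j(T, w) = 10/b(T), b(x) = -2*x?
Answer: 493851/4 ≈ 1.2346e+5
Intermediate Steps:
j(T, w) = -5/T (j(T, w) = 10/((-2*T)) = 10*(-1/(2*T)) = -5/T)
I = -10 (I = 2*(-3) - 4 = -6 - 4 = -10)
f = -51513/4 (f = 4 - (-101 + (-10 - 5/2))**2 = 4 - (-101 - 25/2)**2 = 4 - (-227/2)**2 = 4 - 1*51529/4 = 4 - 51529/4 = -51513/4 ≈ -12878.)
(62700 + 73641) + f = (62700 + 73641) - 51513/4 = 136341 - 51513/4 = 493851/4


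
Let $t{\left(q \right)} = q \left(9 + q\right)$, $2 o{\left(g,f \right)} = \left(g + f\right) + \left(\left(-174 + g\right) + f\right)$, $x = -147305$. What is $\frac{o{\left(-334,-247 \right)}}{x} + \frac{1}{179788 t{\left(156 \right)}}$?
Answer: $\frac{618266510293}{136337940058320} \approx 0.0045348$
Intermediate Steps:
$o{\left(g,f \right)} = -87 + f + g$ ($o{\left(g,f \right)} = \frac{\left(g + f\right) + \left(\left(-174 + g\right) + f\right)}{2} = \frac{\left(f + g\right) + \left(-174 + f + g\right)}{2} = \frac{-174 + 2 f + 2 g}{2} = -87 + f + g$)
$\frac{o{\left(-334,-247 \right)}}{x} + \frac{1}{179788 t{\left(156 \right)}} = \frac{-87 - 247 - 334}{-147305} + \frac{1}{179788 \cdot 156 \left(9 + 156\right)} = \left(-668\right) \left(- \frac{1}{147305}\right) + \frac{1}{179788 \cdot 156 \cdot 165} = \frac{668}{147305} + \frac{1}{179788 \cdot 25740} = \frac{668}{147305} + \frac{1}{179788} \cdot \frac{1}{25740} = \frac{668}{147305} + \frac{1}{4627743120} = \frac{618266510293}{136337940058320}$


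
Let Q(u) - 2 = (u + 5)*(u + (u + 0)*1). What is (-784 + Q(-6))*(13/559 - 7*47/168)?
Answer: 768845/516 ≈ 1490.0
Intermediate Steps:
Q(u) = 2 + 2*u*(5 + u) (Q(u) = 2 + (u + 5)*(u + (u + 0)*1) = 2 + (5 + u)*(u + u*1) = 2 + (5 + u)*(u + u) = 2 + (5 + u)*(2*u) = 2 + 2*u*(5 + u))
(-784 + Q(-6))*(13/559 - 7*47/168) = (-784 + (2 + 2*(-6)² + 10*(-6)))*(13/559 - 7*47/168) = (-784 + (2 + 2*36 - 60))*(13*(1/559) - 329*1/168) = (-784 + (2 + 72 - 60))*(1/43 - 47/24) = (-784 + 14)*(-1997/1032) = -770*(-1997/1032) = 768845/516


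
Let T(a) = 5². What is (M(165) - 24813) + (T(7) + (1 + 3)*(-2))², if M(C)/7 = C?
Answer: -23369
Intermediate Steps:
T(a) = 25
M(C) = 7*C
(M(165) - 24813) + (T(7) + (1 + 3)*(-2))² = (7*165 - 24813) + (25 + (1 + 3)*(-2))² = (1155 - 24813) + (25 + 4*(-2))² = -23658 + (25 - 8)² = -23658 + 17² = -23658 + 289 = -23369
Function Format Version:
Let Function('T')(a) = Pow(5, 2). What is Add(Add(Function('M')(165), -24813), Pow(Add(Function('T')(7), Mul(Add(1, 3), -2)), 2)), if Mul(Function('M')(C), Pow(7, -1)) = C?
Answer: -23369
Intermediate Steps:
Function('T')(a) = 25
Function('M')(C) = Mul(7, C)
Add(Add(Function('M')(165), -24813), Pow(Add(Function('T')(7), Mul(Add(1, 3), -2)), 2)) = Add(Add(Mul(7, 165), -24813), Pow(Add(25, Mul(Add(1, 3), -2)), 2)) = Add(Add(1155, -24813), Pow(Add(25, Mul(4, -2)), 2)) = Add(-23658, Pow(Add(25, -8), 2)) = Add(-23658, Pow(17, 2)) = Add(-23658, 289) = -23369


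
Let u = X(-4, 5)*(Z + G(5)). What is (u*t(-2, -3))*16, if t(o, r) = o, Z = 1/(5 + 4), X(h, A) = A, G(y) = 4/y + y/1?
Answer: -8512/9 ≈ -945.78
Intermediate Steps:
G(y) = y + 4/y (G(y) = 4/y + y*1 = 4/y + y = y + 4/y)
Z = ⅑ (Z = 1/9 = ⅑ ≈ 0.11111)
u = 266/9 (u = 5*(⅑ + (5 + 4/5)) = 5*(⅑ + (5 + 4*(⅕))) = 5*(⅑ + (5 + ⅘)) = 5*(⅑ + 29/5) = 5*(266/45) = 266/9 ≈ 29.556)
(u*t(-2, -3))*16 = ((266/9)*(-2))*16 = -532/9*16 = -8512/9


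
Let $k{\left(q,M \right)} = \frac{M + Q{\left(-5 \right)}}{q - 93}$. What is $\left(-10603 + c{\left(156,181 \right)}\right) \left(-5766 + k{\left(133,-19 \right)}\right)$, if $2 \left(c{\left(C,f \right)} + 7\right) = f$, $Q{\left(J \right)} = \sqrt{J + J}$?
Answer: $\frac{4852834701}{80} - \frac{21039 i \sqrt{10}}{80} \approx 6.066 \cdot 10^{7} - 831.64 i$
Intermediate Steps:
$Q{\left(J \right)} = \sqrt{2} \sqrt{J}$ ($Q{\left(J \right)} = \sqrt{2 J} = \sqrt{2} \sqrt{J}$)
$c{\left(C,f \right)} = -7 + \frac{f}{2}$
$k{\left(q,M \right)} = \frac{M + i \sqrt{10}}{-93 + q}$ ($k{\left(q,M \right)} = \frac{M + \sqrt{2} \sqrt{-5}}{q - 93} = \frac{M + \sqrt{2} i \sqrt{5}}{-93 + q} = \frac{M + i \sqrt{10}}{-93 + q}$)
$\left(-10603 + c{\left(156,181 \right)}\right) \left(-5766 + k{\left(133,-19 \right)}\right) = \left(-10603 + \left(-7 + \frac{1}{2} \cdot 181\right)\right) \left(-5766 + \frac{-19 + i \sqrt{10}}{-93 + 133}\right) = \left(-10603 + \left(-7 + \frac{181}{2}\right)\right) \left(-5766 + \frac{-19 + i \sqrt{10}}{40}\right) = \left(-10603 + \frac{167}{2}\right) \left(-5766 + \frac{-19 + i \sqrt{10}}{40}\right) = - \frac{21039 \left(-5766 - \left(\frac{19}{40} - \frac{i \sqrt{10}}{40}\right)\right)}{2} = - \frac{21039 \left(- \frac{230659}{40} + \frac{i \sqrt{10}}{40}\right)}{2} = \frac{4852834701}{80} - \frac{21039 i \sqrt{10}}{80}$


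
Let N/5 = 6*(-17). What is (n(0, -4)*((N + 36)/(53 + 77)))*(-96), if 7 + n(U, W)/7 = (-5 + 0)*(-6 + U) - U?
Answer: 3663072/65 ≈ 56355.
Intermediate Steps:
N = -510 (N = 5*(6*(-17)) = 5*(-102) = -510)
n(U, W) = 161 - 42*U (n(U, W) = -49 + 7*((-5 + 0)*(-6 + U) - U) = -49 + 7*(-5*(-6 + U) - U) = -49 + 7*((30 - 5*U) - U) = -49 + 7*(30 - 6*U) = -49 + (210 - 42*U) = 161 - 42*U)
(n(0, -4)*((N + 36)/(53 + 77)))*(-96) = ((161 - 42*0)*((-510 + 36)/(53 + 77)))*(-96) = ((161 + 0)*(-474/130))*(-96) = (161*(-474*1/130))*(-96) = (161*(-237/65))*(-96) = -38157/65*(-96) = 3663072/65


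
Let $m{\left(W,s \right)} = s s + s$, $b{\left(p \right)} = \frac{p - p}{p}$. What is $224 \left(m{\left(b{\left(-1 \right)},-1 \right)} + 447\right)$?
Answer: $100128$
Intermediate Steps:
$b{\left(p \right)} = 0$ ($b{\left(p \right)} = \frac{0}{p} = 0$)
$m{\left(W,s \right)} = s + s^{2}$ ($m{\left(W,s \right)} = s^{2} + s = s + s^{2}$)
$224 \left(m{\left(b{\left(-1 \right)},-1 \right)} + 447\right) = 224 \left(- (1 - 1) + 447\right) = 224 \left(\left(-1\right) 0 + 447\right) = 224 \left(0 + 447\right) = 224 \cdot 447 = 100128$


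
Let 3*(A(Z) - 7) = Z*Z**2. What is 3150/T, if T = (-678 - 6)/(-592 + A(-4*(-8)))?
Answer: -5427275/114 ≈ -47608.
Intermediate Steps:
A(Z) = 7 + Z**3/3 (A(Z) = 7 + (Z*Z**2)/3 = 7 + Z**3/3)
T = -2052/31013 (T = (-678 - 6)/(-592 + (7 + (-4*(-8))**3/3)) = -684/(-592 + (7 + (1/3)*32**3)) = -684/(-592 + (7 + (1/3)*32768)) = -684/(-592 + (7 + 32768/3)) = -684/(-592 + 32789/3) = -684/31013/3 = -684*3/31013 = -2052/31013 ≈ -0.066166)
3150/T = 3150/(-2052/31013) = 3150*(-31013/2052) = -5427275/114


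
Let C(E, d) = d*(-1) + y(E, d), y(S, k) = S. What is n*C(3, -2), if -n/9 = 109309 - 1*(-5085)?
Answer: -5147730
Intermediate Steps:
n = -1029546 (n = -9*(109309 - 1*(-5085)) = -9*(109309 + 5085) = -9*114394 = -1029546)
C(E, d) = E - d (C(E, d) = d*(-1) + E = -d + E = E - d)
n*C(3, -2) = -1029546*(3 - 1*(-2)) = -1029546*(3 + 2) = -1029546*5 = -5147730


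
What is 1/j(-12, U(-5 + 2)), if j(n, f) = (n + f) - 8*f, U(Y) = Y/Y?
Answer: -1/19 ≈ -0.052632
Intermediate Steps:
U(Y) = 1
j(n, f) = n - 7*f (j(n, f) = (f + n) - 8*f = n - 7*f)
1/j(-12, U(-5 + 2)) = 1/(-12 - 7*1) = 1/(-12 - 7) = 1/(-19) = -1/19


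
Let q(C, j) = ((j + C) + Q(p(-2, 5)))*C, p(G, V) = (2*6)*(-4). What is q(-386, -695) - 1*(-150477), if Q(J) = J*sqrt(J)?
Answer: 567743 + 74112*I*sqrt(3) ≈ 5.6774e+5 + 1.2837e+5*I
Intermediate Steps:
p(G, V) = -48 (p(G, V) = 12*(-4) = -48)
Q(J) = J**(3/2)
q(C, j) = C*(C + j - 192*I*sqrt(3)) (q(C, j) = ((j + C) + (-48)**(3/2))*C = ((C + j) - 192*I*sqrt(3))*C = (C + j - 192*I*sqrt(3))*C = C*(C + j - 192*I*sqrt(3)))
q(-386, -695) - 1*(-150477) = -386*(-386 - 695 - 192*I*sqrt(3)) - 1*(-150477) = -386*(-1081 - 192*I*sqrt(3)) + 150477 = (417266 + 74112*I*sqrt(3)) + 150477 = 567743 + 74112*I*sqrt(3)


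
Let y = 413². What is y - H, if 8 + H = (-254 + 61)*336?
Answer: 235425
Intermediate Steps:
y = 170569
H = -64856 (H = -8 + (-254 + 61)*336 = -8 - 193*336 = -8 - 64848 = -64856)
y - H = 170569 - 1*(-64856) = 170569 + 64856 = 235425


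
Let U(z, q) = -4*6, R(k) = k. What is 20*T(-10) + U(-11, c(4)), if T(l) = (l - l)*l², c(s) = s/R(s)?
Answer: -24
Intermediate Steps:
c(s) = 1 (c(s) = s/s = 1)
U(z, q) = -24
T(l) = 0 (T(l) = 0*l² = 0)
20*T(-10) + U(-11, c(4)) = 20*0 - 24 = 0 - 24 = -24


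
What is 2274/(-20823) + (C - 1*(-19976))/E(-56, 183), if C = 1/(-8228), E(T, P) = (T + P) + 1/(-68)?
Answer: 103640755907/659290885 ≈ 157.20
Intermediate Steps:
E(T, P) = -1/68 + P + T (E(T, P) = (P + T) - 1/68 = -1/68 + P + T)
C = -1/8228 ≈ -0.00012154
2274/(-20823) + (C - 1*(-19976))/E(-56, 183) = 2274/(-20823) + (-1/8228 - 1*(-19976))/(-1/68 + 183 - 56) = 2274*(-1/20823) + (-1/8228 + 19976)/(8635/68) = -758/6941 + (164362527/8228)*(68/8635) = -758/6941 + 164362527/1044835 = 103640755907/659290885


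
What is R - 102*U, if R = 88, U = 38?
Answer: -3788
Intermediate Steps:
R - 102*U = 88 - 102*38 = 88 - 3876 = -3788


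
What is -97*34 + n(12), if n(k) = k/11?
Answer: -36266/11 ≈ -3296.9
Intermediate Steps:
n(k) = k/11 (n(k) = k*(1/11) = k/11)
-97*34 + n(12) = -97*34 + (1/11)*12 = -3298 + 12/11 = -36266/11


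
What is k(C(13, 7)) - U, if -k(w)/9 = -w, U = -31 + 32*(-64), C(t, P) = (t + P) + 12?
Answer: 2367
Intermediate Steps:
C(t, P) = 12 + P + t (C(t, P) = (P + t) + 12 = 12 + P + t)
U = -2079 (U = -31 - 2048 = -2079)
k(w) = 9*w (k(w) = -(-9)*w = 9*w)
k(C(13, 7)) - U = 9*(12 + 7 + 13) - 1*(-2079) = 9*32 + 2079 = 288 + 2079 = 2367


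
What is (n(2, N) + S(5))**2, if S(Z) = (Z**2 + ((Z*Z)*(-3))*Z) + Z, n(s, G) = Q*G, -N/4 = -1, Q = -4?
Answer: 130321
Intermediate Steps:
N = 4 (N = -4*(-1) = 4)
n(s, G) = -4*G
S(Z) = Z + Z**2 - 3*Z**3 (S(Z) = (Z**2 + (Z**2*(-3))*Z) + Z = (Z**2 + (-3*Z**2)*Z) + Z = (Z**2 - 3*Z**3) + Z = Z + Z**2 - 3*Z**3)
(n(2, N) + S(5))**2 = (-4*4 + 5*(1 + 5 - 3*5**2))**2 = (-16 + 5*(1 + 5 - 3*25))**2 = (-16 + 5*(1 + 5 - 75))**2 = (-16 + 5*(-69))**2 = (-16 - 345)**2 = (-361)**2 = 130321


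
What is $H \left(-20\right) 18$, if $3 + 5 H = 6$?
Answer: $-216$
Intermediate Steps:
$H = \frac{3}{5}$ ($H = - \frac{3}{5} + \frac{1}{5} \cdot 6 = - \frac{3}{5} + \frac{6}{5} = \frac{3}{5} \approx 0.6$)
$H \left(-20\right) 18 = \frac{3}{5} \left(-20\right) 18 = \left(-12\right) 18 = -216$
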